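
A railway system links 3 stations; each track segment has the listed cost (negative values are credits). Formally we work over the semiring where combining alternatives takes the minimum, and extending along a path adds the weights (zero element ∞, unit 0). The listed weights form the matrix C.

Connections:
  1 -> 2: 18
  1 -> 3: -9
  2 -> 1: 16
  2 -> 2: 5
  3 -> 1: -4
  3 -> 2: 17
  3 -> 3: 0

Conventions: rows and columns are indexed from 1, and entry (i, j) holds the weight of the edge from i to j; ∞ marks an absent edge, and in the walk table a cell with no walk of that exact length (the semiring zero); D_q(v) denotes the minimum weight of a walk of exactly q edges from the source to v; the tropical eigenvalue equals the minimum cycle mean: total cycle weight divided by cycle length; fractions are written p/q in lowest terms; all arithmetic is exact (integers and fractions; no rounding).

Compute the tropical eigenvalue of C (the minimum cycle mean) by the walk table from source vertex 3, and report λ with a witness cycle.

q=0: [∞, ∞, 0]
q=1: [-4, 17, 0]
q=2: [-4, 14, -13]
q=3: [-17, 4, -13]
Optimal cycle mean attained by: cycle 1->3->1, total (-9) + (-4), length 2.
Answer: λ = -13/2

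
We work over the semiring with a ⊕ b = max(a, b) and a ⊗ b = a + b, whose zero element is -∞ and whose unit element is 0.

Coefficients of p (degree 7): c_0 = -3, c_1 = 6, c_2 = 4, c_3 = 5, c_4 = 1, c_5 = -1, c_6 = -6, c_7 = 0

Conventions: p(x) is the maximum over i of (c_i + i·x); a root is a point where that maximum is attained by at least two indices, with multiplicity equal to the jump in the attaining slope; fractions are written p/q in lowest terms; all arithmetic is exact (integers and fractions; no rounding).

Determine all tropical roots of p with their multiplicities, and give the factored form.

hull edge (i=0, c=-3) to (i=1, c=6): slope 9, span 1
hull edge (i=1, c=6) to (i=3, c=5): slope -1/2, span 2
hull edge (i=3, c=5) to (i=7, c=0): slope -5/4, span 4
Factored form: p(x) = 0 ⊗ (x ⊕ (-9)) ⊗ (x ⊕ 1/2) ⊗ (x ⊕ 1/2) ⊗ (x ⊕ 5/4) ⊗ (x ⊕ 5/4) ⊗ (x ⊕ 5/4) ⊗ (x ⊕ 5/4)
Answer: roots = -9 (mult 1), 1/2 (mult 2), 5/4 (mult 4)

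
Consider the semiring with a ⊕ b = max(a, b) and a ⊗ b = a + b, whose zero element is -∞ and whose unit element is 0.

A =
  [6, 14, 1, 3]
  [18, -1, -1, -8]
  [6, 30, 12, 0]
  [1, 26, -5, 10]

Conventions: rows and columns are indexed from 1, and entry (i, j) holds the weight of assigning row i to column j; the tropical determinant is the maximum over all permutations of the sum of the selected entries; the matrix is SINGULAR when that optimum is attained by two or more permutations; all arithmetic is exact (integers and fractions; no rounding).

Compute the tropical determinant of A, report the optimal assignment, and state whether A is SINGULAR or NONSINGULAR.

σ = (1, 2, 3, 4): 6 + (-1) + 12 + 10 = 27
σ = (1, 2, 4, 3): 6 + (-1) + 0 + (-5) = 0
σ = (1, 3, 2, 4): 6 + (-1) + 30 + 10 = 45
σ = (1, 3, 4, 2): 6 + (-1) + 0 + 26 = 31
σ = (1, 4, 2, 3): 6 + (-8) + 30 + (-5) = 23
σ = (1, 4, 3, 2): 6 + (-8) + 12 + 26 = 36
σ = (2, 1, 3, 4): 14 + 18 + 12 + 10 = 54
σ = (2, 1, 4, 3): 14 + 18 + 0 + (-5) = 27
σ = (2, 3, 1, 4): 14 + (-1) + 6 + 10 = 29
σ = (2, 3, 4, 1): 14 + (-1) + 0 + 1 = 14
σ = (2, 4, 1, 3): 14 + (-8) + 6 + (-5) = 7
σ = (2, 4, 3, 1): 14 + (-8) + 12 + 1 = 19
σ = (3, 1, 2, 4): 1 + 18 + 30 + 10 = 59
σ = (3, 1, 4, 2): 1 + 18 + 0 + 26 = 45
σ = (3, 2, 1, 4): 1 + (-1) + 6 + 10 = 16
σ = (3, 2, 4, 1): 1 + (-1) + 0 + 1 = 1
σ = (3, 4, 1, 2): 1 + (-8) + 6 + 26 = 25
σ = (3, 4, 2, 1): 1 + (-8) + 30 + 1 = 24
σ = (4, 1, 2, 3): 3 + 18 + 30 + (-5) = 46
σ = (4, 1, 3, 2): 3 + 18 + 12 + 26 = 59
σ = (4, 2, 1, 3): 3 + (-1) + 6 + (-5) = 3
σ = (4, 2, 3, 1): 3 + (-1) + 12 + 1 = 15
σ = (4, 3, 1, 2): 3 + (-1) + 6 + 26 = 34
σ = (4, 3, 2, 1): 3 + (-1) + 30 + 1 = 33
Optimal value attained by: σ = (3, 1, 2, 4).
Answer: det⊕(A) = 59; verdict: SINGULAR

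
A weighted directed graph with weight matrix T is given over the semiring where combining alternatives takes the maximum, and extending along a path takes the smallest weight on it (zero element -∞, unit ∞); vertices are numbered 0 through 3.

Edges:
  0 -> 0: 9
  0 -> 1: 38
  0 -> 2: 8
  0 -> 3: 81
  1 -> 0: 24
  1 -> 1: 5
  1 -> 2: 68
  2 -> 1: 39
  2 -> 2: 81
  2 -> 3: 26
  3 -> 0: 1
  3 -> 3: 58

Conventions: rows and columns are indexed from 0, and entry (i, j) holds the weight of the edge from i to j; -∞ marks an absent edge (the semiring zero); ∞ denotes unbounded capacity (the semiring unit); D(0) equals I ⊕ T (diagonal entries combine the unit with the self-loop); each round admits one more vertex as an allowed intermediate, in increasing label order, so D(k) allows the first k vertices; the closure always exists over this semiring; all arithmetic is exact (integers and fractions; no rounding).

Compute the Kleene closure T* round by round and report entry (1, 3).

D(0):
  [∞, 38, 8, 81]
  [24, ∞, 68, -∞]
  [-∞, 39, ∞, 26]
  [1, -∞, -∞, ∞]
D(1):
  [∞, 38, 8, 81]
  [24, ∞, 68, 24]
  [-∞, 39, ∞, 26]
  [1, 1, 1, ∞]
D(2):
  [∞, 38, 38, 81]
  [24, ∞, 68, 24]
  [24, 39, ∞, 26]
  [1, 1, 1, ∞]
D(3):
  [∞, 38, 38, 81]
  [24, ∞, 68, 26]
  [24, 39, ∞, 26]
  [1, 1, 1, ∞]
D(4):
  [∞, 38, 38, 81]
  [24, ∞, 68, 26]
  [24, 39, ∞, 26]
  [1, 1, 1, ∞]
Answer: T*[1][3] = 26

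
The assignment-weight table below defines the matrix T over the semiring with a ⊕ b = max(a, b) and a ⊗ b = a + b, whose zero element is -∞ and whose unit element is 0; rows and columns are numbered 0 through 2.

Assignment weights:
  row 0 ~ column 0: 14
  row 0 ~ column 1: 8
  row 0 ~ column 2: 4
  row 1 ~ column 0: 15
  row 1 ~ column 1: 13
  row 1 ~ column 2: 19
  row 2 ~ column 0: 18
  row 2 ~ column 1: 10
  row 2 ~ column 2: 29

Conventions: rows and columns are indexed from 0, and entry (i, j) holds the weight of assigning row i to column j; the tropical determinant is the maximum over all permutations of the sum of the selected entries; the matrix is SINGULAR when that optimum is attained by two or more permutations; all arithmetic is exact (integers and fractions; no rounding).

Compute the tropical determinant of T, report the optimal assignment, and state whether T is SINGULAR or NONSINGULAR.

σ = (0, 1, 2): 14 + 13 + 29 = 56
σ = (0, 2, 1): 14 + 19 + 10 = 43
σ = (1, 0, 2): 8 + 15 + 29 = 52
σ = (1, 2, 0): 8 + 19 + 18 = 45
σ = (2, 0, 1): 4 + 15 + 10 = 29
σ = (2, 1, 0): 4 + 13 + 18 = 35
Optimal value attained by: σ = (0, 1, 2).
Answer: det⊕(T) = 56; verdict: NONSINGULAR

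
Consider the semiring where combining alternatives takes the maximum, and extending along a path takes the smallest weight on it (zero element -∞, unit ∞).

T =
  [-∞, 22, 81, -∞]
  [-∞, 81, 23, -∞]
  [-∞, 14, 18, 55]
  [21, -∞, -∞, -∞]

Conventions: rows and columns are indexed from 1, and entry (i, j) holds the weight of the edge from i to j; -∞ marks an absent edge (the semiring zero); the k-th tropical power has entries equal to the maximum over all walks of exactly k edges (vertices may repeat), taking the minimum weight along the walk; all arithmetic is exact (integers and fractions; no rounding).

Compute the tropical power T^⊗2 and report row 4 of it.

T^⊗2:
  [-∞, 22, 22, 55]
  [-∞, 81, 23, 23]
  [21, 14, 18, 18]
  [-∞, 21, 21, -∞]
Answer: row 4 of T^⊗2 = [-∞, 21, 21, -∞]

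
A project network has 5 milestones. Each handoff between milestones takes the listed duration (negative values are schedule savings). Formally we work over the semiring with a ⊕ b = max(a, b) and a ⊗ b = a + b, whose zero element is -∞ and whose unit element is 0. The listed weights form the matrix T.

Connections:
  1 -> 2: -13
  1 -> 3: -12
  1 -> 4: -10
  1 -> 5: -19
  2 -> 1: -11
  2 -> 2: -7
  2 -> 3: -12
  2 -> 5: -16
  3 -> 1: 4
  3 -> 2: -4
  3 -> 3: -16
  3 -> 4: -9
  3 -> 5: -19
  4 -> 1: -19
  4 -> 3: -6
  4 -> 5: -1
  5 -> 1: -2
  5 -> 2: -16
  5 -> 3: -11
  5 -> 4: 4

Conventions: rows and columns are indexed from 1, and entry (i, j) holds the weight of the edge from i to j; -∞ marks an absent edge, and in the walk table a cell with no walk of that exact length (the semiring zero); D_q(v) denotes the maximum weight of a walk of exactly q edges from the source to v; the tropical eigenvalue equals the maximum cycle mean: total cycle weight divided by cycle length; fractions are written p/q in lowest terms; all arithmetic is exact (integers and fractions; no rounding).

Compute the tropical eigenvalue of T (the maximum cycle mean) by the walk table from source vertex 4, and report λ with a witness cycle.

q=0: [-∞, -∞, -∞, 0, -∞]
q=1: [-19, -∞, -6, -∞, -1]
q=2: [-2, -10, -12, 3, -25]
q=3: [-8, -15, -3, -12, 2]
q=4: [1, -7, -9, 6, -13]
q=5: [-5, -12, 0, -9, 5]
Optimal cycle mean attained by: cycle 4->5->4, total (-1) + 4, length 2.
Answer: λ = 3/2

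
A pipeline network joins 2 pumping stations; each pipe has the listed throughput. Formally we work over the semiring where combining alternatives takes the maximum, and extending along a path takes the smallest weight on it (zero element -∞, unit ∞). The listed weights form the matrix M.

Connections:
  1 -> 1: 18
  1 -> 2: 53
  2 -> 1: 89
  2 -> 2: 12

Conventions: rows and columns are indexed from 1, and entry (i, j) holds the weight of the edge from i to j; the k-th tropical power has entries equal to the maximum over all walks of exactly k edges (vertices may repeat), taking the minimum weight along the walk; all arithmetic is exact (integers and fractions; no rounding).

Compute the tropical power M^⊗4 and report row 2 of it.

M^⊗2:
  [53, 18]
  [18, 53]
M^⊗3:
  [18, 53]
  [53, 18]
M^⊗4:
  [53, 18]
  [18, 53]
Answer: row 2 of M^⊗4 = [18, 53]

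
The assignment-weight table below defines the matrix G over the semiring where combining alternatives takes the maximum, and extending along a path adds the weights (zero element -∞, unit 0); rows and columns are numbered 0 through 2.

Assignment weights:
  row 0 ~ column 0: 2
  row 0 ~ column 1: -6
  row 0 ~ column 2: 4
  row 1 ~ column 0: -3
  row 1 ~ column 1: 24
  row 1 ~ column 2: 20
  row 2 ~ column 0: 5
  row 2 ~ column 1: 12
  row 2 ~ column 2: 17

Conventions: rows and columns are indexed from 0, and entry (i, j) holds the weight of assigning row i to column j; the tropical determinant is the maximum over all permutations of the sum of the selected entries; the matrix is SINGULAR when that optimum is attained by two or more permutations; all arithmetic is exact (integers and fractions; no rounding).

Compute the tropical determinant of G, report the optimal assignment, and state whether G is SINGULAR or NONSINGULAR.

σ = (0, 1, 2): 2 + 24 + 17 = 43
σ = (0, 2, 1): 2 + 20 + 12 = 34
σ = (1, 0, 2): (-6) + (-3) + 17 = 8
σ = (1, 2, 0): (-6) + 20 + 5 = 19
σ = (2, 0, 1): 4 + (-3) + 12 = 13
σ = (2, 1, 0): 4 + 24 + 5 = 33
Optimal value attained by: σ = (0, 1, 2).
Answer: det⊕(G) = 43; verdict: NONSINGULAR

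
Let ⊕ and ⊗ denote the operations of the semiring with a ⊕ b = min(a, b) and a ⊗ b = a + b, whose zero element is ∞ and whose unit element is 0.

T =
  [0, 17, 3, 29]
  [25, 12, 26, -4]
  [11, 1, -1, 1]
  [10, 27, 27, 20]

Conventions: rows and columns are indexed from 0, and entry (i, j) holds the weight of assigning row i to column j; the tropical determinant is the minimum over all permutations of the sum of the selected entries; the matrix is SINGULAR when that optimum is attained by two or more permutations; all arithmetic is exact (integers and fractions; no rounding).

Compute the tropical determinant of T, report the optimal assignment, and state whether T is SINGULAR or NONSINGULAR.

σ = (0, 1, 2, 3): 0 + 12 + (-1) + 20 = 31
σ = (0, 1, 3, 2): 0 + 12 + 1 + 27 = 40
σ = (0, 2, 1, 3): 0 + 26 + 1 + 20 = 47
σ = (0, 2, 3, 1): 0 + 26 + 1 + 27 = 54
σ = (0, 3, 1, 2): 0 + (-4) + 1 + 27 = 24
σ = (0, 3, 2, 1): 0 + (-4) + (-1) + 27 = 22
σ = (1, 0, 2, 3): 17 + 25 + (-1) + 20 = 61
σ = (1, 0, 3, 2): 17 + 25 + 1 + 27 = 70
σ = (1, 2, 0, 3): 17 + 26 + 11 + 20 = 74
σ = (1, 2, 3, 0): 17 + 26 + 1 + 10 = 54
σ = (1, 3, 0, 2): 17 + (-4) + 11 + 27 = 51
σ = (1, 3, 2, 0): 17 + (-4) + (-1) + 10 = 22
σ = (2, 0, 1, 3): 3 + 25 + 1 + 20 = 49
σ = (2, 0, 3, 1): 3 + 25 + 1 + 27 = 56
σ = (2, 1, 0, 3): 3 + 12 + 11 + 20 = 46
σ = (2, 1, 3, 0): 3 + 12 + 1 + 10 = 26
σ = (2, 3, 0, 1): 3 + (-4) + 11 + 27 = 37
σ = (2, 3, 1, 0): 3 + (-4) + 1 + 10 = 10
σ = (3, 0, 1, 2): 29 + 25 + 1 + 27 = 82
σ = (3, 0, 2, 1): 29 + 25 + (-1) + 27 = 80
σ = (3, 1, 0, 2): 29 + 12 + 11 + 27 = 79
σ = (3, 1, 2, 0): 29 + 12 + (-1) + 10 = 50
σ = (3, 2, 0, 1): 29 + 26 + 11 + 27 = 93
σ = (3, 2, 1, 0): 29 + 26 + 1 + 10 = 66
Optimal value attained by: σ = (2, 3, 1, 0).
Answer: det⊕(T) = 10; verdict: NONSINGULAR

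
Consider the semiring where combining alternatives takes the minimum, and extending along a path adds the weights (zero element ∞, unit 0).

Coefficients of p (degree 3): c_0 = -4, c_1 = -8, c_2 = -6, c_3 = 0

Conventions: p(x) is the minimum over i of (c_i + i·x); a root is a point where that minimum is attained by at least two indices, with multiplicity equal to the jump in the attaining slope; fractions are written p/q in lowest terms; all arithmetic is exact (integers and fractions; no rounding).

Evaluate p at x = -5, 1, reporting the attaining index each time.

p(-5) = min(-4+0·(-5)=-4, -8+1·(-5)=-13, -6+2·(-5)=-16, 0+3·(-5)=-15) = -16 (attained by i=2)
p(1) = min(-4+0·1=-4, -8+1·1=-7, -6+2·1=-4, 0+3·1=3) = -7 (attained by i=1)
Answer: p(-5) = -16; p(1) = -7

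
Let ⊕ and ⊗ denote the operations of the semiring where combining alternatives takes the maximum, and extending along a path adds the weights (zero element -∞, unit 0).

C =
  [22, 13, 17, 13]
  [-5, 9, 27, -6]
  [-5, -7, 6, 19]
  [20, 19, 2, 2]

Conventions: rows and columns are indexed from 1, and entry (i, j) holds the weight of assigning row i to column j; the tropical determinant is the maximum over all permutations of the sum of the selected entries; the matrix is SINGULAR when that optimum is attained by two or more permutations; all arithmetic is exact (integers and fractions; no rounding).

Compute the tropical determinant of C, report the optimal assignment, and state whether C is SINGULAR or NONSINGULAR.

σ = (1, 2, 3, 4): 22 + 9 + 6 + 2 = 39
σ = (1, 2, 4, 3): 22 + 9 + 19 + 2 = 52
σ = (1, 3, 2, 4): 22 + 27 + (-7) + 2 = 44
σ = (1, 3, 4, 2): 22 + 27 + 19 + 19 = 87
σ = (1, 4, 2, 3): 22 + (-6) + (-7) + 2 = 11
σ = (1, 4, 3, 2): 22 + (-6) + 6 + 19 = 41
σ = (2, 1, 3, 4): 13 + (-5) + 6 + 2 = 16
σ = (2, 1, 4, 3): 13 + (-5) + 19 + 2 = 29
σ = (2, 3, 1, 4): 13 + 27 + (-5) + 2 = 37
σ = (2, 3, 4, 1): 13 + 27 + 19 + 20 = 79
σ = (2, 4, 1, 3): 13 + (-6) + (-5) + 2 = 4
σ = (2, 4, 3, 1): 13 + (-6) + 6 + 20 = 33
σ = (3, 1, 2, 4): 17 + (-5) + (-7) + 2 = 7
σ = (3, 1, 4, 2): 17 + (-5) + 19 + 19 = 50
σ = (3, 2, 1, 4): 17 + 9 + (-5) + 2 = 23
σ = (3, 2, 4, 1): 17 + 9 + 19 + 20 = 65
σ = (3, 4, 1, 2): 17 + (-6) + (-5) + 19 = 25
σ = (3, 4, 2, 1): 17 + (-6) + (-7) + 20 = 24
σ = (4, 1, 2, 3): 13 + (-5) + (-7) + 2 = 3
σ = (4, 1, 3, 2): 13 + (-5) + 6 + 19 = 33
σ = (4, 2, 1, 3): 13 + 9 + (-5) + 2 = 19
σ = (4, 2, 3, 1): 13 + 9 + 6 + 20 = 48
σ = (4, 3, 1, 2): 13 + 27 + (-5) + 19 = 54
σ = (4, 3, 2, 1): 13 + 27 + (-7) + 20 = 53
Optimal value attained by: σ = (1, 3, 4, 2).
Answer: det⊕(C) = 87; verdict: NONSINGULAR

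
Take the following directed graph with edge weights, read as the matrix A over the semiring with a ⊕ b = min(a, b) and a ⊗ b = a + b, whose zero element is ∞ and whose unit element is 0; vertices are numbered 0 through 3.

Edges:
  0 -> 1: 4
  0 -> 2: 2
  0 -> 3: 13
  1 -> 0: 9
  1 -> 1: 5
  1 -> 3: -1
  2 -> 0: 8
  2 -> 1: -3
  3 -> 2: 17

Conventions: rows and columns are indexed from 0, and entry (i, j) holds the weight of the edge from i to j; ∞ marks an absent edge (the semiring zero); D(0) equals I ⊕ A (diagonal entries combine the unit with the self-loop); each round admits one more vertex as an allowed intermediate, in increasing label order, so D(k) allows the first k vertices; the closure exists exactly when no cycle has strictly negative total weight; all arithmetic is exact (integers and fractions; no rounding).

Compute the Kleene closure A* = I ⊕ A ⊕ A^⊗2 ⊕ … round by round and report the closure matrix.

D(0):
  [0, 4, 2, 13]
  [9, 0, ∞, -1]
  [8, -3, 0, ∞]
  [∞, ∞, 17, 0]
D(1):
  [0, 4, 2, 13]
  [9, 0, 11, -1]
  [8, -3, 0, 21]
  [∞, ∞, 17, 0]
D(2):
  [0, 4, 2, 3]
  [9, 0, 11, -1]
  [6, -3, 0, -4]
  [∞, ∞, 17, 0]
D(3):
  [0, -1, 2, -2]
  [9, 0, 11, -1]
  [6, -3, 0, -4]
  [23, 14, 17, 0]
D(4):
  [0, -1, 2, -2]
  [9, 0, 11, -1]
  [6, -3, 0, -4]
  [23, 14, 17, 0]
Answer: A* = [[0, -1, 2, -2], [9, 0, 11, -1], [6, -3, 0, -4], [23, 14, 17, 0]]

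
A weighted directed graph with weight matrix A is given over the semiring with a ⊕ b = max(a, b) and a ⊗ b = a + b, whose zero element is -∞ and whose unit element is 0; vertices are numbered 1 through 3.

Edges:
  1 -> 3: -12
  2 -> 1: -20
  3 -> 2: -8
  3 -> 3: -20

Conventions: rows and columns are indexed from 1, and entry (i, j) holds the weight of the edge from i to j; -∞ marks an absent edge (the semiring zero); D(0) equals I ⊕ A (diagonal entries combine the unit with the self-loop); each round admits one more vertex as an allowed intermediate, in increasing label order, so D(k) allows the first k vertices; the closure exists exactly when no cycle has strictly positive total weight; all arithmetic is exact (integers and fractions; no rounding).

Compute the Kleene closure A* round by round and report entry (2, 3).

D(0):
  [0, -∞, -12]
  [-20, 0, -∞]
  [-∞, -8, 0]
D(1):
  [0, -∞, -12]
  [-20, 0, -32]
  [-∞, -8, 0]
D(2):
  [0, -∞, -12]
  [-20, 0, -32]
  [-28, -8, 0]
D(3):
  [0, -20, -12]
  [-20, 0, -32]
  [-28, -8, 0]
Answer: A*[2][3] = -32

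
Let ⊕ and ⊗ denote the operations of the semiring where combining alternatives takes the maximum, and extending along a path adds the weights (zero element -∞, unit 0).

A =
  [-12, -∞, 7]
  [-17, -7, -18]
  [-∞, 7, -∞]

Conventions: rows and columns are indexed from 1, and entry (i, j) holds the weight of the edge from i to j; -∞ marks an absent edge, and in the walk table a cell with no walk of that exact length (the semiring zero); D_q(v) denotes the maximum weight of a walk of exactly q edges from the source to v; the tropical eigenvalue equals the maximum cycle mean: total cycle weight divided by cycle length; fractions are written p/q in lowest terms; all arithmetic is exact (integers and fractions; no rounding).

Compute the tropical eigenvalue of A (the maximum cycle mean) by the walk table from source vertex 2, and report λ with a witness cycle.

q=0: [-∞, 0, -∞]
q=1: [-17, -7, -18]
q=2: [-24, -11, -10]
q=3: [-28, -3, -17]
Optimal cycle mean attained by: cycle 1->3->2->1, total 7 + 7 + (-17), length 3.
Answer: λ = -1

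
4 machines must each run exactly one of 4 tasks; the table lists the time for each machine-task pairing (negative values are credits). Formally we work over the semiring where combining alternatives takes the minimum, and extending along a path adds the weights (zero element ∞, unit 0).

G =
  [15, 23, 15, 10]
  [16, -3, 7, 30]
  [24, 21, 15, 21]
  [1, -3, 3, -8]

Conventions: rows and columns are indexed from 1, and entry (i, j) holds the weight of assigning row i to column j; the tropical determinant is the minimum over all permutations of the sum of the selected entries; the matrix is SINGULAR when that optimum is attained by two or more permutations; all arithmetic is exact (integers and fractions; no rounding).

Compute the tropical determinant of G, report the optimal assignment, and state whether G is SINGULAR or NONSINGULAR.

σ = (1, 2, 3, 4): 15 + (-3) + 15 + (-8) = 19
σ = (1, 2, 4, 3): 15 + (-3) + 21 + 3 = 36
σ = (1, 3, 2, 4): 15 + 7 + 21 + (-8) = 35
σ = (1, 3, 4, 2): 15 + 7 + 21 + (-3) = 40
σ = (1, 4, 2, 3): 15 + 30 + 21 + 3 = 69
σ = (1, 4, 3, 2): 15 + 30 + 15 + (-3) = 57
σ = (2, 1, 3, 4): 23 + 16 + 15 + (-8) = 46
σ = (2, 1, 4, 3): 23 + 16 + 21 + 3 = 63
σ = (2, 3, 1, 4): 23 + 7 + 24 + (-8) = 46
σ = (2, 3, 4, 1): 23 + 7 + 21 + 1 = 52
σ = (2, 4, 1, 3): 23 + 30 + 24 + 3 = 80
σ = (2, 4, 3, 1): 23 + 30 + 15 + 1 = 69
σ = (3, 1, 2, 4): 15 + 16 + 21 + (-8) = 44
σ = (3, 1, 4, 2): 15 + 16 + 21 + (-3) = 49
σ = (3, 2, 1, 4): 15 + (-3) + 24 + (-8) = 28
σ = (3, 2, 4, 1): 15 + (-3) + 21 + 1 = 34
σ = (3, 4, 1, 2): 15 + 30 + 24 + (-3) = 66
σ = (3, 4, 2, 1): 15 + 30 + 21 + 1 = 67
σ = (4, 1, 2, 3): 10 + 16 + 21 + 3 = 50
σ = (4, 1, 3, 2): 10 + 16 + 15 + (-3) = 38
σ = (4, 2, 1, 3): 10 + (-3) + 24 + 3 = 34
σ = (4, 2, 3, 1): 10 + (-3) + 15 + 1 = 23
σ = (4, 3, 1, 2): 10 + 7 + 24 + (-3) = 38
σ = (4, 3, 2, 1): 10 + 7 + 21 + 1 = 39
Optimal value attained by: σ = (1, 2, 3, 4).
Answer: det⊕(G) = 19; verdict: NONSINGULAR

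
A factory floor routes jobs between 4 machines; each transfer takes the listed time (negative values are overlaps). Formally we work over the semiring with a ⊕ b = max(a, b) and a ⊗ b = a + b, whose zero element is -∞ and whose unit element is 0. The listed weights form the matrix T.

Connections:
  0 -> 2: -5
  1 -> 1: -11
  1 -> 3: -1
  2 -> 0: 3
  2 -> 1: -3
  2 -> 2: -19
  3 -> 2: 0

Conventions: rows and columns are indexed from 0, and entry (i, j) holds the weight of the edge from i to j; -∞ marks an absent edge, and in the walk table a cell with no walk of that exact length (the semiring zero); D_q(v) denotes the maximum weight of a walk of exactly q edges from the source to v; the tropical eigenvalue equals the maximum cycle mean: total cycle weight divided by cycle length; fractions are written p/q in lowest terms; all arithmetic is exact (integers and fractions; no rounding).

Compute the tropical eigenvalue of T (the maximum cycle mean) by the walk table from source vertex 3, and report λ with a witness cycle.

q=0: [-∞, -∞, -∞, 0]
q=1: [-∞, -∞, 0, -∞]
q=2: [3, -3, -19, -∞]
q=3: [-16, -14, -2, -4]
q=4: [1, -5, -4, -15]
Optimal cycle mean attained by: cycle 0->2->0, total (-5) + 3, length 2.
Answer: λ = -1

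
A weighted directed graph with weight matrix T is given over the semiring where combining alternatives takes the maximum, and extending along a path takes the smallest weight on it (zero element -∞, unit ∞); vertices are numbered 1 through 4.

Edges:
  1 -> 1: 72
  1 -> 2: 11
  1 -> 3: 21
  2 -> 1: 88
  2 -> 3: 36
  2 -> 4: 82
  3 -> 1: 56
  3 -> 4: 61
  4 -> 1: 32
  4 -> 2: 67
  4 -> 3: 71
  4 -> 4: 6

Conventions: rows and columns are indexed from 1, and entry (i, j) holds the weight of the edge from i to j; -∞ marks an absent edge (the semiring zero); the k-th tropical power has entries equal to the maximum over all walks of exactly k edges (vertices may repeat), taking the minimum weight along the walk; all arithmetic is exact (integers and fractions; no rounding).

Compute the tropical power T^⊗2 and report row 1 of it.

T^⊗2:
  [72, 11, 21, 21]
  [72, 67, 71, 36]
  [56, 61, 61, 6]
  [67, 11, 36, 67]
Answer: row 1 of T^⊗2 = [72, 11, 21, 21]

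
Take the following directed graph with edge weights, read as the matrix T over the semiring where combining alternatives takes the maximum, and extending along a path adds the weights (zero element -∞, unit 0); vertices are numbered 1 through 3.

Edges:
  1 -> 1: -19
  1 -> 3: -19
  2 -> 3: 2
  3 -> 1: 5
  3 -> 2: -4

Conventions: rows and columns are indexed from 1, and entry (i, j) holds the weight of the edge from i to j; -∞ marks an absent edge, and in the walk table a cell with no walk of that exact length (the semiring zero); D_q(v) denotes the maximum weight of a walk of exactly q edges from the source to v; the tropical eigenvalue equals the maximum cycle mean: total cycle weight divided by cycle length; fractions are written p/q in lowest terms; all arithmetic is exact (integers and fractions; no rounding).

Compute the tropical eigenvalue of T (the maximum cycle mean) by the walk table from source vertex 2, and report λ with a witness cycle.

q=0: [-∞, 0, -∞]
q=1: [-∞, -∞, 2]
q=2: [7, -2, -∞]
q=3: [-12, -∞, 0]
Optimal cycle mean attained by: cycle 2->3->2, total 2 + (-4), length 2.
Answer: λ = -1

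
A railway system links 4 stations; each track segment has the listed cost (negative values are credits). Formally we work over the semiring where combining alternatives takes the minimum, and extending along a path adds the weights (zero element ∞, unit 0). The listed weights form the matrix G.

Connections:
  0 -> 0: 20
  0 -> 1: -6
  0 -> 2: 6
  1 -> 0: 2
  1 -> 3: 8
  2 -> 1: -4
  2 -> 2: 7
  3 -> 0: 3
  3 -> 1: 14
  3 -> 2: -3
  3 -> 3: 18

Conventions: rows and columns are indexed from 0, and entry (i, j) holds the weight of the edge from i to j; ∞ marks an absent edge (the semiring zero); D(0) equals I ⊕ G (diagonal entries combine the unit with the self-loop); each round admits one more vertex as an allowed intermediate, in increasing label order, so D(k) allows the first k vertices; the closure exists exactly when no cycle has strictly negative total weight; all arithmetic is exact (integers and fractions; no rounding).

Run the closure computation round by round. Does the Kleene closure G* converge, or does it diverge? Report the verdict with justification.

D(0):
  [0, -6, 6, ∞]
  [2, 0, ∞, 8]
  [∞, -4, 0, ∞]
  [3, 14, -3, 0]
Detection: at round 1, diagonal entry (1, 1) turns strictly negative.
Key observation: the cycle 1->0->1 has total weight 2 + (-6), which is strictly negative.
Answer: DIVERGES — negative cycle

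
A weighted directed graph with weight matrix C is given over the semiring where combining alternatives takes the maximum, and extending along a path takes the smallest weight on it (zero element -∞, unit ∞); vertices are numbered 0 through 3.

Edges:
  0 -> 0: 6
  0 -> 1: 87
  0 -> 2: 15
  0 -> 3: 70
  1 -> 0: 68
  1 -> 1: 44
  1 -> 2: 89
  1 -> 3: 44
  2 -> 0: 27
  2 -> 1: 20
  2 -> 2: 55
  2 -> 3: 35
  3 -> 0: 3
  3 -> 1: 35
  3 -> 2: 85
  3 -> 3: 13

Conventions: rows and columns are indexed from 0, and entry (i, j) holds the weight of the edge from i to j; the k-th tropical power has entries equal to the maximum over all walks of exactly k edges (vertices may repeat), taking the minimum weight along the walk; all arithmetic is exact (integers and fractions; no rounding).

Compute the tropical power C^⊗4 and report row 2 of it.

C^⊗2:
  [68, 44, 87, 44]
  [44, 68, 55, 68]
  [27, 35, 55, 35]
  [35, 35, 55, 35]
C^⊗3:
  [44, 68, 55, 68]
  [68, 44, 68, 44]
  [35, 35, 55, 35]
  [35, 35, 55, 35]
C^⊗4:
  [68, 44, 68, 44]
  [44, 68, 55, 68]
  [35, 35, 55, 35]
  [35, 35, 55, 35]
Answer: row 2 of C^⊗4 = [35, 35, 55, 35]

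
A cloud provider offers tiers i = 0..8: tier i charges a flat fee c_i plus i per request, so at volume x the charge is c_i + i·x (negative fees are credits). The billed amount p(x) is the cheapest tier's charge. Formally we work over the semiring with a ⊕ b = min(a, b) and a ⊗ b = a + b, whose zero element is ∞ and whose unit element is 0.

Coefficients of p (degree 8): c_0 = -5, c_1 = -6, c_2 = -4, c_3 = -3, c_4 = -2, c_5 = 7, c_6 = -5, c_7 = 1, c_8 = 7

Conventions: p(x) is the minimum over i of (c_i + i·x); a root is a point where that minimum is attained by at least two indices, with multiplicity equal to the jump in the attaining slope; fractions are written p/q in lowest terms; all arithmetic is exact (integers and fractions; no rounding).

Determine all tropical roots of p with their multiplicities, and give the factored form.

hull edge (i=0, c=-5) to (i=1, c=-6): slope -1, span 1
hull edge (i=1, c=-6) to (i=6, c=-5): slope 1/5, span 5
hull edge (i=6, c=-5) to (i=8, c=7): slope 6, span 2
Factored form: p(x) = 7 ⊗ (x ⊕ (-6)) ⊗ (x ⊕ (-6)) ⊗ (x ⊕ (-1/5)) ⊗ (x ⊕ (-1/5)) ⊗ (x ⊕ (-1/5)) ⊗ (x ⊕ (-1/5)) ⊗ (x ⊕ (-1/5)) ⊗ (x ⊕ 1)
Answer: roots = -6 (mult 2), -1/5 (mult 5), 1 (mult 1)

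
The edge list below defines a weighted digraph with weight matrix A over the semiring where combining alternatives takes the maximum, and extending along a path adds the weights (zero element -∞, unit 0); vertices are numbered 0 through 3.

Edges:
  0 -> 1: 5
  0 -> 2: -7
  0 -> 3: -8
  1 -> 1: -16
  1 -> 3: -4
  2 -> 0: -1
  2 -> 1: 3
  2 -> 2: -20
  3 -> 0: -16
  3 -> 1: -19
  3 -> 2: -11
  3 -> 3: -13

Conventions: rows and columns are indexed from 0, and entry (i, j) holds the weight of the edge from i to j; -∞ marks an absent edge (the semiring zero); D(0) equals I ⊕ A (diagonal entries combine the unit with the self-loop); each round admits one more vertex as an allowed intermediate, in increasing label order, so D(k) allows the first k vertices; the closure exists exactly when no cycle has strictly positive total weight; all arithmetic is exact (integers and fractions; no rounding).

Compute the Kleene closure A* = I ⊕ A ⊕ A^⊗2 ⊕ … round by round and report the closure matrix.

D(0):
  [0, 5, -7, -8]
  [-∞, 0, -∞, -4]
  [-1, 3, 0, -∞]
  [-16, -19, -11, 0]
D(1):
  [0, 5, -7, -8]
  [-∞, 0, -∞, -4]
  [-1, 4, 0, -9]
  [-16, -11, -11, 0]
D(2):
  [0, 5, -7, 1]
  [-∞, 0, -∞, -4]
  [-1, 4, 0, 0]
  [-16, -11, -11, 0]
D(3):
  [0, 5, -7, 1]
  [-∞, 0, -∞, -4]
  [-1, 4, 0, 0]
  [-12, -7, -11, 0]
D(4):
  [0, 5, -7, 1]
  [-16, 0, -15, -4]
  [-1, 4, 0, 0]
  [-12, -7, -11, 0]
Answer: A* = [[0, 5, -7, 1], [-16, 0, -15, -4], [-1, 4, 0, 0], [-12, -7, -11, 0]]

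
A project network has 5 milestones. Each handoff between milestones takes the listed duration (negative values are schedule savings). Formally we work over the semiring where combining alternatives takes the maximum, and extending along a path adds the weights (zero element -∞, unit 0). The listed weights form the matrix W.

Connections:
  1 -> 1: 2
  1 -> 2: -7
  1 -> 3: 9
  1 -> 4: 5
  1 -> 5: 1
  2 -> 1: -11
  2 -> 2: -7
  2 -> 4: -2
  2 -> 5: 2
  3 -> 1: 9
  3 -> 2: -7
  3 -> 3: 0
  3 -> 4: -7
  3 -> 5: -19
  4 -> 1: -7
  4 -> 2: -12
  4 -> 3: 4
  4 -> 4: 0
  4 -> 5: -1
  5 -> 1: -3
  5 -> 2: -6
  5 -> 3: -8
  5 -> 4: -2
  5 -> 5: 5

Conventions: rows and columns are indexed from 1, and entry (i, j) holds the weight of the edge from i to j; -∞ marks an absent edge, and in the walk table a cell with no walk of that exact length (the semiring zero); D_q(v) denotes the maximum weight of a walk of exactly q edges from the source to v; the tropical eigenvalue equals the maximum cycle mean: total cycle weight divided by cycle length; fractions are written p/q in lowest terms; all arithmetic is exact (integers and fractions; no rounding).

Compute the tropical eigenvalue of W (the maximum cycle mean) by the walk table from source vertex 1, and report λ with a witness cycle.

q=0: [0, -∞, -∞, -∞, -∞]
q=1: [2, -7, 9, 5, 1]
q=2: [18, 2, 11, 7, 6]
q=3: [20, 11, 27, 23, 19]
q=4: [36, 20, 29, 25, 24]
q=5: [38, 29, 45, 41, 37]
Optimal cycle mean attained by: cycle 1->3->1, total 9 + 9, length 2.
Answer: λ = 9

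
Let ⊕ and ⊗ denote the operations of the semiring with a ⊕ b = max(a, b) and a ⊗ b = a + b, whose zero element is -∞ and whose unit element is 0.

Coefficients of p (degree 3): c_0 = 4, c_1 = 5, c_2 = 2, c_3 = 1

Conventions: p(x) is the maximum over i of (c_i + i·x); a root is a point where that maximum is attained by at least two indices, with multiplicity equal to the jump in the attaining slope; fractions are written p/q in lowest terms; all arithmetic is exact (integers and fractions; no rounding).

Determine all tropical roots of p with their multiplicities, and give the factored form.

hull edge (i=0, c=4) to (i=1, c=5): slope 1, span 1
hull edge (i=1, c=5) to (i=3, c=1): slope -2, span 2
Factored form: p(x) = 1 ⊗ (x ⊕ (-1)) ⊗ (x ⊕ 2) ⊗ (x ⊕ 2)
Answer: roots = -1 (mult 1), 2 (mult 2)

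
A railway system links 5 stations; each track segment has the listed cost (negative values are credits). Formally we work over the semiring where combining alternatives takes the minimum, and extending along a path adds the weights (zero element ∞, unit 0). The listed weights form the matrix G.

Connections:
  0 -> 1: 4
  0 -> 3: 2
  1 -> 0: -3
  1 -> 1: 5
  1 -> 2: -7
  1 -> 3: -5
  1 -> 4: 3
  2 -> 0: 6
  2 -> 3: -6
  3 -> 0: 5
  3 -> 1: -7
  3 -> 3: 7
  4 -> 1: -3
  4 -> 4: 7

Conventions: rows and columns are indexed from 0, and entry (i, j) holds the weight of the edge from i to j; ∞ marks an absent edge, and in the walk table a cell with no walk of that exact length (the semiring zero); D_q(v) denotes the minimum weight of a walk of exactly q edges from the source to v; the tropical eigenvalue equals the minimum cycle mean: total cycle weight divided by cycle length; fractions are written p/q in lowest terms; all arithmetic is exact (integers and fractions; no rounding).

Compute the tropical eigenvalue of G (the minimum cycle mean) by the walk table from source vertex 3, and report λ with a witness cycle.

q=0: [∞, ∞, ∞, 0, ∞]
q=1: [5, -7, ∞, 7, ∞]
q=2: [-10, -2, -14, -12, -4]
q=3: [-8, -19, -9, -20, 1]
q=4: [-22, -27, -26, -24, -16]
q=5: [-30, -31, -34, -32, -24]
Optimal cycle mean attained by: cycle 1->2->3->1, total (-7) + (-6) + (-7), length 3.
Answer: λ = -20/3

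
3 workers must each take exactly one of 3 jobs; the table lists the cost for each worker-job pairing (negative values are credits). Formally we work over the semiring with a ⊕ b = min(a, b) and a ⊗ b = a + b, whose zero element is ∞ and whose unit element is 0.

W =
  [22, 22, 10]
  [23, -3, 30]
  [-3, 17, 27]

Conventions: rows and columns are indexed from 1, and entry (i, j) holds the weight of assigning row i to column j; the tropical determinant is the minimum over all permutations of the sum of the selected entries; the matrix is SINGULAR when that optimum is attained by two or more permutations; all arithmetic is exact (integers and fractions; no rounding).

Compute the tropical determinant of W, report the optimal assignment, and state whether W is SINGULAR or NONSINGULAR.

σ = (1, 2, 3): 22 + (-3) + 27 = 46
σ = (1, 3, 2): 22 + 30 + 17 = 69
σ = (2, 1, 3): 22 + 23 + 27 = 72
σ = (2, 3, 1): 22 + 30 + (-3) = 49
σ = (3, 1, 2): 10 + 23 + 17 = 50
σ = (3, 2, 1): 10 + (-3) + (-3) = 4
Optimal value attained by: σ = (3, 2, 1).
Answer: det⊕(W) = 4; verdict: NONSINGULAR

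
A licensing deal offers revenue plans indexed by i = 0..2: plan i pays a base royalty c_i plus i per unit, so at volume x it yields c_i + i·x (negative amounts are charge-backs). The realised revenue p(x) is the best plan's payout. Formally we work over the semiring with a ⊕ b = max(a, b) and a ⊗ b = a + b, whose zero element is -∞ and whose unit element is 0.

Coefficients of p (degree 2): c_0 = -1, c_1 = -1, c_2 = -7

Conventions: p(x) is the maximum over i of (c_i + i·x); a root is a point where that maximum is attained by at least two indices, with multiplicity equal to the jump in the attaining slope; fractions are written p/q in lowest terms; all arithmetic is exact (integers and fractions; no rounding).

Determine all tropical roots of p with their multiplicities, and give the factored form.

hull edge (i=0, c=-1) to (i=1, c=-1): slope 0, span 1
hull edge (i=1, c=-1) to (i=2, c=-7): slope -6, span 1
Factored form: p(x) = -7 ⊗ (x ⊕ 0) ⊗ (x ⊕ 6)
Answer: roots = 0 (mult 1), 6 (mult 1)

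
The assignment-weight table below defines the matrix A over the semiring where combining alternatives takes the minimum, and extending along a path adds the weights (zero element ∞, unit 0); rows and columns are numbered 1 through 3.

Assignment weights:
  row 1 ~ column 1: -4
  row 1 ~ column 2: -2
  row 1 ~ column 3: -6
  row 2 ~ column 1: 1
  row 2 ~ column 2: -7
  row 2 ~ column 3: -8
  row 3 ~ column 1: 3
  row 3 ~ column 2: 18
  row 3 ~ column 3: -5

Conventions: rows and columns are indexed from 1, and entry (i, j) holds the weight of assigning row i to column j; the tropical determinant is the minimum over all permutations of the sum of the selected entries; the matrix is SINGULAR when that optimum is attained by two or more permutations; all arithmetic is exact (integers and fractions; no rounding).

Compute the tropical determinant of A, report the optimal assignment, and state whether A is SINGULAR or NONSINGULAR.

σ = (1, 2, 3): (-4) + (-7) + (-5) = -16
σ = (1, 3, 2): (-4) + (-8) + 18 = 6
σ = (2, 1, 3): (-2) + 1 + (-5) = -6
σ = (2, 3, 1): (-2) + (-8) + 3 = -7
σ = (3, 1, 2): (-6) + 1 + 18 = 13
σ = (3, 2, 1): (-6) + (-7) + 3 = -10
Optimal value attained by: σ = (1, 2, 3).
Answer: det⊕(A) = -16; verdict: NONSINGULAR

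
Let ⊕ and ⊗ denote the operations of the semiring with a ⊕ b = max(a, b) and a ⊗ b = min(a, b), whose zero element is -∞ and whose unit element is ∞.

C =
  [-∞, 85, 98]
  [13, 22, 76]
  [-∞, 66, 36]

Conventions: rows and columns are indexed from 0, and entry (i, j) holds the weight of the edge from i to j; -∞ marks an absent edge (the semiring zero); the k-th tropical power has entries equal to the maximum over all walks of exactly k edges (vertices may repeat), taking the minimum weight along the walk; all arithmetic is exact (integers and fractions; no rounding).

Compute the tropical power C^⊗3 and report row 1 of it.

C^⊗2:
  [13, 66, 76]
  [13, 66, 36]
  [13, 36, 66]
C^⊗3:
  [13, 66, 66]
  [13, 36, 66]
  [13, 66, 36]
Answer: row 1 of C^⊗3 = [13, 36, 66]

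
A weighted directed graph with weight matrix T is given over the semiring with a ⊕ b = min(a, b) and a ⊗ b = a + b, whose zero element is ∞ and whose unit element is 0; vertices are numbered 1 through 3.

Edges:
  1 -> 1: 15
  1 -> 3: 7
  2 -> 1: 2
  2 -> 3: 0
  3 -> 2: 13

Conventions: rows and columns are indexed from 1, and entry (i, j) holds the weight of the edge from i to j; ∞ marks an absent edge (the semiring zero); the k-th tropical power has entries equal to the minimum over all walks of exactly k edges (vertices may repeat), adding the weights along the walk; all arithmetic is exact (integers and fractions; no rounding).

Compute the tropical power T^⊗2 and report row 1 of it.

T^⊗2:
  [30, 20, 22]
  [17, 13, 9]
  [15, ∞, 13]
Answer: row 1 of T^⊗2 = [30, 20, 22]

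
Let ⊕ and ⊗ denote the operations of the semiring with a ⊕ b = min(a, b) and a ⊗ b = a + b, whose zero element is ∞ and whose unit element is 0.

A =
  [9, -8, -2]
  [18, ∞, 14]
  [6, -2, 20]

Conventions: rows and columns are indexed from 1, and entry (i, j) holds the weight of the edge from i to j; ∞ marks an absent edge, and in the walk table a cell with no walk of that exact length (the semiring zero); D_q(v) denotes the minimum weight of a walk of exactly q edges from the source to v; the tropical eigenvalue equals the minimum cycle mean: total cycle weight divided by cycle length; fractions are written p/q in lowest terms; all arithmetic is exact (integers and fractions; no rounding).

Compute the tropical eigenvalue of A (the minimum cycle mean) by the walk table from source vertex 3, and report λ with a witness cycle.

q=0: [∞, ∞, 0]
q=1: [6, -2, 20]
q=2: [15, -2, 4]
q=3: [10, 2, 12]
Optimal cycle mean attained by: cycle 1->3->1, total (-2) + 6, length 2.
Answer: λ = 2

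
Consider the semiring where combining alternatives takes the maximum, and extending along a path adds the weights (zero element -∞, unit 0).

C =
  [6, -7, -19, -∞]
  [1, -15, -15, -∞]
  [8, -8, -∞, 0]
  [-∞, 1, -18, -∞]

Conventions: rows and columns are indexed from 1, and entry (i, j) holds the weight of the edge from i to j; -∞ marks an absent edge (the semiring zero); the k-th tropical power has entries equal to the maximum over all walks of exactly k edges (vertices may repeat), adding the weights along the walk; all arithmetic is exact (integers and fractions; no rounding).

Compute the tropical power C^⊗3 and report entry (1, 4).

C^⊗2:
  [12, -1, -13, -19]
  [7, -6, -18, -15]
  [14, 1, -11, -∞]
  [2, -14, -14, -18]
C^⊗3:
  [18, 5, -7, -13]
  [13, 0, -12, -18]
  [20, 7, -5, -11]
  [8, -5, -17, -14]
Key observation: the optimum is the walk 1->1->3->4, with weight 6 + (-19) + 0 = -13.
Optimal value attained by: walk 1->1->3->4.
Answer: (C^⊗3)[1][4] = -13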